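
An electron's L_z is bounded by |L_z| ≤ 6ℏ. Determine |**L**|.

Since max m_l = l, l = 6.
Then |L| = ℏ√(6·7) = √42 ℏ.

|L| = √42 ℏ ≈ 6.481ℏ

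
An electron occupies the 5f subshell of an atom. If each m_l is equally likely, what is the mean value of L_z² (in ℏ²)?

⟨L_z²⟩ = 4 ℏ²

The 5f subshell has l = 3.
m_l ∈ {-3, -2, -1, 0, 1, 2, 3}.
Average of L_z² over 7 states: 28/7 ℏ² = 4 ℏ².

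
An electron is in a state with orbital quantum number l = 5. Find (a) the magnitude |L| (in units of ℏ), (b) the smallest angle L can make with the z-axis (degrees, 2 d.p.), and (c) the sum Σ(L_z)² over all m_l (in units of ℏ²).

|L| = ℏ√(5·6) = √30 ℏ ≈ 5.477ℏ.
cos θ_min = 5/√30, so θ_min ≈ 24.09°.
Σ m_l² = 110, so Σ(L_z)² = 110 ℏ².

|L| = √30 ℏ ≈ 5.477ℏ; θ_min ≈ 24.09°; Σ(L_z)² = 110 ℏ²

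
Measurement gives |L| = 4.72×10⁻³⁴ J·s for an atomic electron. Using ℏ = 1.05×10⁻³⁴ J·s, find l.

l = 4

In units of ℏ, |L| ≈ 4.495.
Set l(l+1) = 20.21; the integer solution is l = 4.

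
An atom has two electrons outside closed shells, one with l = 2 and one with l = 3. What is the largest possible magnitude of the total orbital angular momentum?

The total orbital quantum number L ranges from |l₁ − l₂| to l₁ + l₂ in integer steps.
L ∈ {1, 2, 3, 4, 5}.
The largest magnitude corresponds to L = 5: |L_tot| = ℏ√(5·6) = √30 ℏ.

|L_tot|_max = √30 ℏ ≈ 5.477ℏ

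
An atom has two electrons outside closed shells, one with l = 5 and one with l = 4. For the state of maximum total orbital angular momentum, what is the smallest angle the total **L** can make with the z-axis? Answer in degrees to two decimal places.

By the triangle rule, |l₁ − l₂| ≤ L ≤ l₁ + l₂.
L ∈ {1, 2, 3, 4, 5, 6, 7, 8, 9}.
The maximum is L = 9, with |L_tot| = ℏ√(9·10) = 3√10 ℏ.
The minimum angle with z is arccos(9/√90) ≈ 18.43°.

θ_min ≈ 18.43°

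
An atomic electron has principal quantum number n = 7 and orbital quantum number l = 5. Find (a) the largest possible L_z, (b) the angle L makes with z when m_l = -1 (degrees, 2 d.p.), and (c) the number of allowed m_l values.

L_z,max = 5ℏ; θ(m_l=-1) ≈ 100.52°; 11 values

L_z,max = lℏ = 5ℏ.
For m_l = -1: cos θ = -1/√30, θ ≈ 100.52°.
There are 2l+1 = 11 values of m_l.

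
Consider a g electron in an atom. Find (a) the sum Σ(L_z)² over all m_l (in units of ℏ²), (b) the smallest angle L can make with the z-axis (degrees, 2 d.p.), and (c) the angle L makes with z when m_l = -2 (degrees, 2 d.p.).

A g state has l = 4.
Σ m_l² = 60, so Σ(L_z)² = 60 ℏ².
cos θ_min = 4/√20, so θ_min ≈ 26.57°.
For m_l = -2: cos θ = -2/√20, θ ≈ 116.57°.

Σ(L_z)² = 60 ℏ²; θ_min ≈ 26.57°; θ(m_l=-2) ≈ 116.57°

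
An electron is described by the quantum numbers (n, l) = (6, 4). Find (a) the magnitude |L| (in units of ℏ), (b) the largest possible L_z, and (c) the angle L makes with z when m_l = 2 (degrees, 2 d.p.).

|L| = ℏ√(4·5) = 2√5 ℏ ≈ 4.472ℏ.
L_z,max = lℏ = 4ℏ.
For m_l = 2: cos θ = 2/√20, θ ≈ 63.43°.

|L| = 2√5 ℏ ≈ 4.472ℏ; L_z,max = 4ℏ; θ(m_l=2) ≈ 63.43°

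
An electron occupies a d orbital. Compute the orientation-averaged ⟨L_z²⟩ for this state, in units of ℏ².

The letter d corresponds to l = 2.
m_l runs from −2 to 2, i.e. {-2, -1, 0, 1, 2}.
Average of L_z² over 5 states: 10/5 ℏ² = 2 ℏ².

⟨L_z²⟩ = 2 ℏ²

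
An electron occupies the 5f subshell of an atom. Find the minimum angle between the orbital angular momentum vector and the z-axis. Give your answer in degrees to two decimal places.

The 5f subshell has l = 3.
|L| = ℏ√(l(l+1)) = 2√3 ℏ.
The smallest angle corresponds to the largest L_z, i.e. m_l = l = 3, giving L_z = 3ℏ.
cos θ_min = 3/√12, so θ_min ≈ 30.00°.

θ_min ≈ 30.00°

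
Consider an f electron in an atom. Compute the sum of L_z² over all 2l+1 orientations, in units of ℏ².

The letter f corresponds to l = 3.
The allowed m_l values are -3, -2, -1, 0, 1, 2, 3.
Σ m_l² = 2·(1 + 4 + 9) = 28.

Σ(L_z)² = 28 ℏ²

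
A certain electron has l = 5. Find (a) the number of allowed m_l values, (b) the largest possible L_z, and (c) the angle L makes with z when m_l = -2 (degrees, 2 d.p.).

There are 2l+1 = 11 values of m_l.
L_z,max = lℏ = 5ℏ.
For m_l = -2: cos θ = -2/√30, θ ≈ 111.42°.

11 values; L_z,max = 5ℏ; θ(m_l=-2) ≈ 111.42°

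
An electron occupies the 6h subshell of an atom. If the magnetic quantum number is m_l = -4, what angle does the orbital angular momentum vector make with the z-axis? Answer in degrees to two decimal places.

6h means n = 6, l = 5.
|L|² = l(l+1)ℏ² = 30ℏ², so |L| = √30 ℏ.
L_z = m_l ℏ = −4ℏ.
cos θ = L_z/|L| = -4/√30, so θ ≈ 136.91°.

θ ≈ 136.91°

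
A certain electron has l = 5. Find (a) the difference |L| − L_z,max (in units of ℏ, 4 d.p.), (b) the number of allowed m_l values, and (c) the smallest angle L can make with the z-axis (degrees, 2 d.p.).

|L| − L_z,max = (√30 − 5)ℏ ≈ 0.4772ℏ.
There are 2l+1 = 11 values of m_l.
cos θ_min = 5/√30, so θ_min ≈ 24.09°.

|L|−L_z,max ≈ 0.4772ℏ; 11 values; θ_min ≈ 24.09°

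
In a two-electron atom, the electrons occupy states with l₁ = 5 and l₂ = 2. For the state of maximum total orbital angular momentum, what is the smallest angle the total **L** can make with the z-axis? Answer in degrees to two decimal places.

Angular momentum addition gives L = |l₁ − l₂|, …, l₁ + l₂.
L ∈ {3, 4, 5, 6, 7}.
The maximum is L = 7, with |L_tot| = ℏ√(7·8) = 2√14 ℏ.
The minimum angle with z is arccos(7/√56) ≈ 20.70°.

θ_min ≈ 20.70°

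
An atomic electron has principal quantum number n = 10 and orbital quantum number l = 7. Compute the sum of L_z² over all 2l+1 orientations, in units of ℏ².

Σ(L_z)² = 280 ℏ²

m_l ∈ {-7, -6, -5, -4, -3, -2, -1, 0, 1, 2, 3, 4, 5, 6, 7}.
Σ m_l² = 2·(1 + 4 + 9 + 16 + 25 + 36 + 49) = 280.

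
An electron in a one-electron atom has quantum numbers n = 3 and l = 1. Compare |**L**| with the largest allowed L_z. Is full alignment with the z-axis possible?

|L| = √2 ℏ ≈ 1.4142ℏ, while L_z,max = lℏ = 1ℏ.
Since |L| > L_z,max, the vector can never point exactly along z; the closest it comes is θ_min = arccos(1/√2) ≈ 45.0°.

No: L_z,max = 1ℏ < |L| = √2 ℏ ≈ 1.414ℏ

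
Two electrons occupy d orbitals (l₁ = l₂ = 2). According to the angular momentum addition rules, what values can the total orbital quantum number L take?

L = 0, 1, 2, 3, 4

L runs from |2 − 2| = 0 to 2 + 2 = 4.
So L can be 0, 1, 2, 3, 4.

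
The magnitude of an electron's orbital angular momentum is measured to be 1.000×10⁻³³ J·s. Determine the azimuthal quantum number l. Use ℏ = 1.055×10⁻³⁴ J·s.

In units of ℏ, |L| ≈ 9.479.
l(l+1) ≈ 9.479² ≈ 89.85, so l = 9.

l = 9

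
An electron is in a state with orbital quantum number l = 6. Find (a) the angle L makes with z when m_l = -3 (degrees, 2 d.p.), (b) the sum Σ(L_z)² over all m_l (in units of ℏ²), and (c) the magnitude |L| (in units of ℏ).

For m_l = -3: cos θ = -3/√42, θ ≈ 117.58°.
Σ m_l² = 182, so Σ(L_z)² = 182 ℏ².
|L| = ℏ√(6·7) = √42 ℏ ≈ 6.481ℏ.

θ(m_l=-3) ≈ 117.58°; Σ(L_z)² = 182 ℏ²; |L| = √42 ℏ ≈ 6.481ℏ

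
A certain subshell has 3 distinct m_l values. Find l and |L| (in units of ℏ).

3 = 2l + 1, so l = (3−1)/2 = 1.
Then |L| = √(l(l+1)) ℏ = √2 ℏ.

l = 1, |L| = √2 ℏ ≈ 1.414ℏ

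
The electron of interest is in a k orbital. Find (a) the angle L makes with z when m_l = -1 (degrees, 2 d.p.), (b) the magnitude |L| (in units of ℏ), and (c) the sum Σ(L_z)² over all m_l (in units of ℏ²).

θ(m_l=-1) ≈ 97.68°; |L| = 2√14 ℏ ≈ 7.483ℏ; Σ(L_z)² = 280 ℏ²

A k state has l = 7.
For m_l = -1: cos θ = -1/√56, θ ≈ 97.68°.
|L| = ℏ√(7·8) = 2√14 ℏ ≈ 7.483ℏ.
Σ m_l² = 280, so Σ(L_z)² = 280 ℏ².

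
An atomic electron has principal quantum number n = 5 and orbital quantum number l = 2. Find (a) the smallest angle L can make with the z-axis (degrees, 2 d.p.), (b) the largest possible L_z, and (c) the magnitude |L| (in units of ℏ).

θ_min ≈ 35.26°; L_z,max = 2ℏ; |L| = √6 ℏ ≈ 2.449ℏ

cos θ_min = 2/√6, so θ_min ≈ 35.26°.
L_z,max = lℏ = 2ℏ.
|L| = ℏ√(2·3) = √6 ℏ ≈ 2.449ℏ.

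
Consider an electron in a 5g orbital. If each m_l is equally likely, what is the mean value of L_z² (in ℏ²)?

⟨L_z²⟩ = 6.667 ℏ²

For 5g, l = 4.
m_l runs from −4 to 4, i.e. {-4, -3, -2, -1, 0, 1, 2, 3, 4}.
⟨L_z²⟩ = ℏ²·(Σ m_l²)/(2l+1) = ℏ²·60/9 = 6.667ℏ².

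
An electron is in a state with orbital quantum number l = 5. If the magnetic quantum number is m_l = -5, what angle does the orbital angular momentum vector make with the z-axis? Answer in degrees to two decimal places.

|L|² = l(l+1)ℏ² = 30ℏ², so |L| = √30 ℏ.
L_z = m_l ℏ = −5ℏ.
cos θ = L_z/|L| = -5/√30, so θ ≈ 155.91°.

θ ≈ 155.91°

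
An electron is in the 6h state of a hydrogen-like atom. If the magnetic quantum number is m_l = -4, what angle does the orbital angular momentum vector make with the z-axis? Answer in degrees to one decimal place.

The 6h subshell has l = 5.
|L|² = l(l+1)ℏ² = 30ℏ², so |L| = √30 ℏ.
L_z = m_l ℏ = −4ℏ.
cos θ = L_z/|L| = -4/√30, so θ ≈ 136.9°.

θ ≈ 136.9°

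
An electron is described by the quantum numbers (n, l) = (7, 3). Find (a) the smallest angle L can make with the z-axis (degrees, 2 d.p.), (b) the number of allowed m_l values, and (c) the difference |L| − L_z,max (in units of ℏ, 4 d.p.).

θ_min ≈ 30.00°; 7 values; |L|−L_z,max ≈ 0.4641ℏ

cos θ_min = 3/√12, so θ_min ≈ 30.00°.
There are 2l+1 = 7 values of m_l.
|L| − L_z,max = (2√3 − 3)ℏ ≈ 0.4641ℏ.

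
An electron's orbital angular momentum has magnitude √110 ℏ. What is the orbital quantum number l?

Since |L|² = l(l+1)ℏ², l(l+1) = 110.
The positive root is l = 10.

l = 10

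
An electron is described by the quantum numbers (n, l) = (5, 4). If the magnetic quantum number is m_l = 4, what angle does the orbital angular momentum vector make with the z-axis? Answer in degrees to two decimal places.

θ ≈ 26.57°

|L| = ℏ√(l(l+1)) = 2√5 ℏ.
L_z = m_l ℏ = 4ℏ.
cos θ = L_z/|L| = 4/√20, so θ ≈ 26.57°.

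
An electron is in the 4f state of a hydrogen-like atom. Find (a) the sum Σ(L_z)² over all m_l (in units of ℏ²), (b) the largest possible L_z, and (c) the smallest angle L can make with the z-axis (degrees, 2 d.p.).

Σ(L_z)² = 28 ℏ²; L_z,max = 3ℏ; θ_min ≈ 30.00°

4f means n = 4, l = 3.
Σ m_l² = 28, so Σ(L_z)² = 28 ℏ².
L_z,max = lℏ = 3ℏ.
cos θ_min = 3/√12, so θ_min ≈ 30.00°.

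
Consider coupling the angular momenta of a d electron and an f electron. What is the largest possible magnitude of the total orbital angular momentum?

|L_tot|_max = √30 ℏ ≈ 5.477ℏ

By the triangle rule, |l₁ − l₂| ≤ L ≤ l₁ + l₂.
L ∈ {1, 2, 3, 4, 5}.
The largest magnitude corresponds to L = 5: |L_tot| = ℏ√(5·6) = √30 ℏ.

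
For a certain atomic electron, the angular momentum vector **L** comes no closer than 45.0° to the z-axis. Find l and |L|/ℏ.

l = 1, |L| = √2 ℏ ≈ 1.414ℏ

cos²θ_min = l/(l+1) = 0.5000.
l = cos²θ/sin²θ ≈ 1.
Then |L| = ℏ√(1·2) = √2 ℏ.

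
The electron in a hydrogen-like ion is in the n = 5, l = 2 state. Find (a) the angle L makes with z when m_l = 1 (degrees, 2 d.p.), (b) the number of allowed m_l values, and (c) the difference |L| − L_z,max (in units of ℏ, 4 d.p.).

For m_l = 1: cos θ = 1/√6, θ ≈ 65.91°.
There are 2l+1 = 5 values of m_l.
|L| − L_z,max = (√6 − 2)ℏ ≈ 0.4495ℏ.

θ(m_l=1) ≈ 65.91°; 5 values; |L|−L_z,max ≈ 0.4495ℏ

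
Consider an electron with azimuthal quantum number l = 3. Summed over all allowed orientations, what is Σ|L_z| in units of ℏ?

m_l runs from −3 to 3, i.e. {-3, -2, -1, 0, 1, 2, 3}.
Σ|m_l| = 2(1+2+…+3) = 12.

Σ|L_z| = 12 ℏ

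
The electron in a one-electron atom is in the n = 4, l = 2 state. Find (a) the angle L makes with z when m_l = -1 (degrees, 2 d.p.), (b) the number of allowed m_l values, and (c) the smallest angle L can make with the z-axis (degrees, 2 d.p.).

For m_l = -1: cos θ = -1/√6, θ ≈ 114.09°.
There are 2l+1 = 5 values of m_l.
cos θ_min = 2/√6, so θ_min ≈ 35.26°.

θ(m_l=-1) ≈ 114.09°; 5 values; θ_min ≈ 35.26°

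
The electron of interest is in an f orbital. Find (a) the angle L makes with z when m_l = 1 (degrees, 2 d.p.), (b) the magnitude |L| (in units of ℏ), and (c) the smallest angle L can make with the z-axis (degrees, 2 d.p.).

θ(m_l=1) ≈ 73.22°; |L| = 2√3 ℏ ≈ 3.464ℏ; θ_min ≈ 30.00°

For an f orbital, l = 3.
For m_l = 1: cos θ = 1/√12, θ ≈ 73.22°.
|L| = ℏ√(3·4) = 2√3 ℏ ≈ 3.464ℏ.
cos θ_min = 3/√12, so θ_min ≈ 30.00°.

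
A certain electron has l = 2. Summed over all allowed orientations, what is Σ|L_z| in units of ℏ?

m_l runs from −2 to 2, i.e. {-2, -1, 0, 1, 2}.
Σ|m_l| = 2(1+2+…+2) = 6.

Σ|L_z| = 6 ℏ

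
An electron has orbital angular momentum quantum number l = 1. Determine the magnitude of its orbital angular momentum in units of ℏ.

|L| = ℏ√(l(l+1)) = ℏ√(1·2) = √2 ℏ

|L| = √2 ℏ ≈ 1.414ℏ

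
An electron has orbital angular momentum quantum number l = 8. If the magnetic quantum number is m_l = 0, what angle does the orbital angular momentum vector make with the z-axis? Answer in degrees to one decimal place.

|L|² = l(l+1)ℏ² = 72ℏ², so |L| = 6√2 ℏ.
L_z = m_l ℏ = 0ℏ.
cos θ = L_z/|L| = 0/√72, so θ ≈ 90.0°.

θ ≈ 90.0°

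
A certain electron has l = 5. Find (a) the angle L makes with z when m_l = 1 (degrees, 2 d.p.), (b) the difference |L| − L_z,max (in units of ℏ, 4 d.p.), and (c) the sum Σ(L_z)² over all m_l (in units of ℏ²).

θ(m_l=1) ≈ 79.48°; |L|−L_z,max ≈ 0.4772ℏ; Σ(L_z)² = 110 ℏ²

For m_l = 1: cos θ = 1/√30, θ ≈ 79.48°.
|L| − L_z,max = (√30 − 5)ℏ ≈ 0.4772ℏ.
Σ m_l² = 110, so Σ(L_z)² = 110 ℏ².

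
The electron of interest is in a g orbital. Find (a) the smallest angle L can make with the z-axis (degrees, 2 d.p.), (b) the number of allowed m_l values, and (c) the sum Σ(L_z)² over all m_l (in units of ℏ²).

θ_min ≈ 26.57°; 9 values; Σ(L_z)² = 60 ℏ²

G corresponds to l = 4.
cos θ_min = 4/√20, so θ_min ≈ 26.57°.
There are 2l+1 = 9 values of m_l.
Σ m_l² = 60, so Σ(L_z)² = 60 ℏ².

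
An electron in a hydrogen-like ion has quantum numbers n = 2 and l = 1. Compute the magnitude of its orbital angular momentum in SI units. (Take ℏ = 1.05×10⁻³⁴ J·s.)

|L| = ℏ√(l(l+1)) = ℏ√(1·2) = √2 ℏ
Numerically, |L| = 1.414 × (1.05×10⁻³⁴ J·s) = 1.48×10⁻³⁴ J·s.

|L| = 1.48×10⁻³⁴ J·s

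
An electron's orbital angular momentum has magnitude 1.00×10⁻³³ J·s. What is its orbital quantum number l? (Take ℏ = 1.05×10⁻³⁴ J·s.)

In units of ℏ, |L| ≈ 9.524.
Set l(l+1) = 90.70; the integer solution is l = 9.

l = 9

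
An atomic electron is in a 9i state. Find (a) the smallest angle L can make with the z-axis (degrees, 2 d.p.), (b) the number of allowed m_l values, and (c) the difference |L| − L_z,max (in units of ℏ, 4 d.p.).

θ_min ≈ 22.21°; 13 values; |L|−L_z,max ≈ 0.4807ℏ

For 9i, l = 6.
cos θ_min = 6/√42, so θ_min ≈ 22.21°.
There are 2l+1 = 13 values of m_l.
|L| − L_z,max = (√42 − 6)ℏ ≈ 0.4807ℏ.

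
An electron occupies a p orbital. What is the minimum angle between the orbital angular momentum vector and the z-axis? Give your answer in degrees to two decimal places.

For a p orbital, l = 1.
|L| = √(l(l+1)) ℏ = √2 ℏ.
The smallest angle corresponds to the largest L_z, i.e. m_l = l = 1, giving L_z = 1ℏ.
cos θ_min = 1/√2, so θ_min ≈ 45.00°.

θ_min ≈ 45.00°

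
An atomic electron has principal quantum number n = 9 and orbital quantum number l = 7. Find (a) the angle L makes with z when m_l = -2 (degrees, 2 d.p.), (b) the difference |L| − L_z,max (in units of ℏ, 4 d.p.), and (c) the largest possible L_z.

For m_l = -2: cos θ = -2/√56, θ ≈ 105.50°.
|L| − L_z,max = (2√14 − 7)ℏ ≈ 0.4833ℏ.
L_z,max = lℏ = 7ℏ.

θ(m_l=-2) ≈ 105.50°; |L|−L_z,max ≈ 0.4833ℏ; L_z,max = 7ℏ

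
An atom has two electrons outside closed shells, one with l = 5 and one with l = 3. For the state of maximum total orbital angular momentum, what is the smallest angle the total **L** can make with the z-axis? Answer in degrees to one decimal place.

θ_min ≈ 19.5°

L runs from |5 − 3| = 2 to 5 + 3 = 8.
L ∈ {2, 3, 4, 5, 6, 7, 8}.
The maximum is L = 8, with |L_tot| = ℏ√(8·9) = 6√2 ℏ.
The minimum angle with z is arccos(8/√72) ≈ 19.5°.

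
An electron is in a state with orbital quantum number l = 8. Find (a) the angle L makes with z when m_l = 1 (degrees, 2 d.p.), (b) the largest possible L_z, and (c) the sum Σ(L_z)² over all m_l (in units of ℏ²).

For m_l = 1: cos θ = 1/√72, θ ≈ 83.23°.
L_z,max = lℏ = 8ℏ.
Σ m_l² = 408, so Σ(L_z)² = 408 ℏ².

θ(m_l=1) ≈ 83.23°; L_z,max = 8ℏ; Σ(L_z)² = 408 ℏ²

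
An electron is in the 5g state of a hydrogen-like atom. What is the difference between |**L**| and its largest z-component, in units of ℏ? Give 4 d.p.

For 5g, l = 4.
|L| = 2√5 ℏ ≈ 4.4721ℏ, while L_z,max = lℏ = 4ℏ.
The difference is (2√5 − 4)ℏ ≈ 0.4721ℏ.

|L| − L_z,max ≈ 0.4721ℏ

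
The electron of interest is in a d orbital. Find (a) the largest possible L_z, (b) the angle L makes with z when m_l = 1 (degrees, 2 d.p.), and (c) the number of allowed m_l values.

L_z,max = 2ℏ; θ(m_l=1) ≈ 65.91°; 5 values

A d state has l = 2.
L_z,max = lℏ = 2ℏ.
For m_l = 1: cos θ = 1/√6, θ ≈ 65.91°.
There are 2l+1 = 5 values of m_l.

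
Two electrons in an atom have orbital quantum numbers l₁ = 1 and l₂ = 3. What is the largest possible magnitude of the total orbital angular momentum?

The total orbital quantum number L ranges from |l₁ − l₂| to l₁ + l₂ in integer steps.
Allowed values: L = 2, 3, 4.
The largest magnitude corresponds to L = 4: |L_tot| = ℏ√(4·5) = 2√5 ℏ.

|L_tot|_max = 2√5 ℏ ≈ 4.472ℏ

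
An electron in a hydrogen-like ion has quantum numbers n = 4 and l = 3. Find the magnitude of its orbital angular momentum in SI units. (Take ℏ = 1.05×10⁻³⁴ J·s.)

|L| = 3.64×10⁻³⁴ J·s

|L| = ℏ√(l(l+1)) = ℏ√(3·4) = 2√3 ℏ
Numerically, |L| = 3.464 × (1.05×10⁻³⁴ J·s) = 3.64×10⁻³⁴ J·s.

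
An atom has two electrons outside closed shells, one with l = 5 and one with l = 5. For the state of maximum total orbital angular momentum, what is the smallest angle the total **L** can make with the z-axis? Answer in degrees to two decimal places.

θ_min ≈ 17.55°

Angular momentum addition gives L = |l₁ − l₂|, …, l₁ + l₂.
L ∈ {0, 1, 2, 3, 4, 5, 6, 7, 8, 9, 10}.
The maximum is L = 10, with |L_tot| = ℏ√(10·11) = √110 ℏ.
The minimum angle with z is arccos(10/√110) ≈ 17.55°.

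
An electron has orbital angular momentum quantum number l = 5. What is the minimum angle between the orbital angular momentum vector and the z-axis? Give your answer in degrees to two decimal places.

|L| = ℏ√(l(l+1)) = √30 ℏ.
The smallest angle corresponds to the largest L_z, i.e. m_l = l = 5, giving L_z = 5ℏ.
cos θ_min = 5/√30, so θ_min ≈ 24.09°.

θ_min ≈ 24.09°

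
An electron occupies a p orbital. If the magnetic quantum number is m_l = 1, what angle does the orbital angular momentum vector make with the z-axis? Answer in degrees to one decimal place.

θ ≈ 45.0°

P corresponds to l = 1.
|L| = ℏ√(l(l+1)) = √2 ℏ.
L_z = m_l ℏ = 1ℏ.
cos θ = L_z/|L| = 1/√2, so θ ≈ 45.0°.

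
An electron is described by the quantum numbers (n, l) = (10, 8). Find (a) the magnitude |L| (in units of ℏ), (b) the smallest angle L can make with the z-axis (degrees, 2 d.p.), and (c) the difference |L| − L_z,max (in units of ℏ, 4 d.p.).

|L| = 6√2 ℏ ≈ 8.485ℏ; θ_min ≈ 19.47°; |L|−L_z,max ≈ 0.4853ℏ

|L| = ℏ√(8·9) = 6√2 ℏ ≈ 8.485ℏ.
cos θ_min = 8/√72, so θ_min ≈ 19.47°.
|L| − L_z,max = (6√2 − 8)ℏ ≈ 0.4853ℏ.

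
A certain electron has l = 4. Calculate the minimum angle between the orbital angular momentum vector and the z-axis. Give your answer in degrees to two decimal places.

|L|² = l(l+1)ℏ² = 20ℏ², so |L| = 2√5 ℏ.
The smallest angle corresponds to the largest L_z, i.e. m_l = l = 4, giving L_z = 4ℏ.
cos θ_min = 4/√20, so θ_min ≈ 26.57°.

θ_min ≈ 26.57°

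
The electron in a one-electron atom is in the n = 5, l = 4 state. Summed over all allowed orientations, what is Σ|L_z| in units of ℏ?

m_l runs from −4 to 4, i.e. {-4, -3, -2, -1, 0, 1, 2, 3, 4}.
Σ|m_l| = 2(1+2+…+4) = 20.

Σ|L_z| = 20 ℏ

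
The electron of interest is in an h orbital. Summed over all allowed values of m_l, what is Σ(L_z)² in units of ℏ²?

Σ(L_z)² = 110 ℏ²

H corresponds to l = 5.
The allowed m_l values are -5, -4, -3, -2, -1, 0, 1, 2, 3, 4, 5.
Summing m² from −5 to 5: Σ m_l² = 110.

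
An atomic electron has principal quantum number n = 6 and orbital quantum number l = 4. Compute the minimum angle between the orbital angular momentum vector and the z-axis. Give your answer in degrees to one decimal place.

θ_min ≈ 26.6°

|L| = √(l(l+1)) ℏ = 2√5 ℏ.
The smallest angle corresponds to the largest L_z, i.e. m_l = l = 4, giving L_z = 4ℏ.
cos θ_min = 4/√20, so θ_min ≈ 26.6°.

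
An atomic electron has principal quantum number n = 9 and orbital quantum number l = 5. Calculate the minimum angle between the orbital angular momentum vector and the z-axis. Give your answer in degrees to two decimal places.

θ_min ≈ 24.09°

|L| = √(l(l+1)) ℏ = √30 ℏ.
The smallest angle corresponds to the largest L_z, i.e. m_l = l = 5, giving L_z = 5ℏ.
cos θ_min = 5/√30, so θ_min ≈ 24.09°.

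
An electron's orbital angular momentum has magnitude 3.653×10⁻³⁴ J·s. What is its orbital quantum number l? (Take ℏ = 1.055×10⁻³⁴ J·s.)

l = 3

Dividing by ℏ: |L|/ℏ ≈ 3.463.
(|L|/ℏ)² = l(l+1) ≈ 11.99 ⇒ l = 3.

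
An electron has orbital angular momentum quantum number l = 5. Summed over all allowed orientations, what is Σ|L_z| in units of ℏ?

Σ|L_z| = 30 ℏ

m_l runs from −5 to 5, i.e. {-5, -4, -3, -2, -1, 0, 1, 2, 3, 4, 5}.
Σ|m_l| = 2·5(5+1)/2 = 30.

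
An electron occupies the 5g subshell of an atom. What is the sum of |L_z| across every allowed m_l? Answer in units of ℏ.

The 5g subshell has l = 4.
m_l runs from −4 to 4, i.e. {-4, -3, -2, -1, 0, 1, 2, 3, 4}.
Σ|m_l| = 2·4(4+1)/2 = 20.

Σ|L_z| = 20 ℏ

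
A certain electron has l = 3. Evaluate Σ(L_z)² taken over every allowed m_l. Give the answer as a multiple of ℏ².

Σ(L_z)² = 28 ℏ²

m_l ∈ {-3, -2, -1, 0, 1, 2, 3}.
Σ m_l² = l(l+1)(2l+1)/3 = 3·4·7/3 = 28.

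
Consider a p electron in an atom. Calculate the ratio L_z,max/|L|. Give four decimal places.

For a p orbital, l = 1.
|L| = √2 ℏ ≈ 1.4142ℏ, while L_z,max = lℏ = 1ℏ.
L_z,max/|L| = 1/√2 = 0.7071.

L_z,max/|L| = 0.7071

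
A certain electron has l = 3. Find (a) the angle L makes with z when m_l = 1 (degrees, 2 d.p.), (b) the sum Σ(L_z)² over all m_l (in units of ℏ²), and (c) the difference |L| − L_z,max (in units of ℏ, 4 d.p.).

For m_l = 1: cos θ = 1/√12, θ ≈ 73.22°.
Σ m_l² = 28, so Σ(L_z)² = 28 ℏ².
|L| − L_z,max = (2√3 − 3)ℏ ≈ 0.4641ℏ.

θ(m_l=1) ≈ 73.22°; Σ(L_z)² = 28 ℏ²; |L|−L_z,max ≈ 0.4641ℏ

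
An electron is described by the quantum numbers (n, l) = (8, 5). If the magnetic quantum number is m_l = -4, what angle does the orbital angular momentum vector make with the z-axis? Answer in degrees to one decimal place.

|L|² = l(l+1)ℏ² = 30ℏ², so |L| = √30 ℏ.
L_z = m_l ℏ = −4ℏ.
cos θ = L_z/|L| = -4/√30, so θ ≈ 136.9°.

θ ≈ 136.9°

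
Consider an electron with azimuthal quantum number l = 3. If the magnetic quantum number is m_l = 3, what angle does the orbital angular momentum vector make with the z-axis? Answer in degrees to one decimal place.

|L| = √(l(l+1)) ℏ = 2√3 ℏ.
L_z = m_l ℏ = 3ℏ.
cos θ = L_z/|L| = 3/√12, so θ ≈ 30.0°.

θ ≈ 30.0°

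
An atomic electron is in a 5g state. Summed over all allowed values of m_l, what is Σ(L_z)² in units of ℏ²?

For 5g, l = 4.
The allowed m_l values are -4, -3, -2, -1, 0, 1, 2, 3, 4.
Summing m² from −4 to 4: Σ m_l² = 60.

Σ(L_z)² = 60 ℏ²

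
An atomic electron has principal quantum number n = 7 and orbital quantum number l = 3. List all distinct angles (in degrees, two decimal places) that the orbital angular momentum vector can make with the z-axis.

|L| = ℏ√(l(l+1)) = 2√3 ℏ.
cos θ = m_l/√12 for each m_l ∈ {-3, -2, -1, 0, 1, 2, 3}.

θ ∈ {30.00°, 54.74°, 73.22°, 90.00°, 106.78°, 125.26°, 150.00°}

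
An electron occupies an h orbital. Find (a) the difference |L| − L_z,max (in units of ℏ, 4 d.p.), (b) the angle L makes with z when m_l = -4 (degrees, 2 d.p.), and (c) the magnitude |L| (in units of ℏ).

The letter h corresponds to l = 5.
|L| − L_z,max = (√30 − 5)ℏ ≈ 0.4772ℏ.
For m_l = -4: cos θ = -4/√30, θ ≈ 136.91°.
|L| = ℏ√(5·6) = √30 ℏ ≈ 5.477ℏ.

|L|−L_z,max ≈ 0.4772ℏ; θ(m_l=-4) ≈ 136.91°; |L| = √30 ℏ ≈ 5.477ℏ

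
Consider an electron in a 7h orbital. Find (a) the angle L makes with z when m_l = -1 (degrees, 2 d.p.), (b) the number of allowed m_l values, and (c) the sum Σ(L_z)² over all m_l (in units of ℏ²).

For 7h, l = 5.
For m_l = -1: cos θ = -1/√30, θ ≈ 100.52°.
There are 2l+1 = 11 values of m_l.
Σ m_l² = 110, so Σ(L_z)² = 110 ℏ².

θ(m_l=-1) ≈ 100.52°; 11 values; Σ(L_z)² = 110 ℏ²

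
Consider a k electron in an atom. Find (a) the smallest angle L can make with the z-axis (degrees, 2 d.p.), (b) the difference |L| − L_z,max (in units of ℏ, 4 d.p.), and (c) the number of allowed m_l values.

For a k orbital, l = 7.
cos θ_min = 7/√56, so θ_min ≈ 20.70°.
|L| − L_z,max = (2√14 − 7)ℏ ≈ 0.4833ℏ.
There are 2l+1 = 15 values of m_l.

θ_min ≈ 20.70°; |L|−L_z,max ≈ 0.4833ℏ; 15 values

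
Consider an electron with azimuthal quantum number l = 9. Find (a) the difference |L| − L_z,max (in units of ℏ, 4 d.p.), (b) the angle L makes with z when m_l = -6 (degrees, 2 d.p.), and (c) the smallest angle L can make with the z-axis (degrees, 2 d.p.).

|L|−L_z,max ≈ 0.4868ℏ; θ(m_l=-6) ≈ 129.23°; θ_min ≈ 18.43°

|L| − L_z,max = (3√10 − 9)ℏ ≈ 0.4868ℏ.
For m_l = -6: cos θ = -6/√90, θ ≈ 129.23°.
cos θ_min = 9/√90, so θ_min ≈ 18.43°.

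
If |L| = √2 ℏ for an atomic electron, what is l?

l = 1

(|L|/ℏ)² = l(l+1) = 2.
Solving: l = 1.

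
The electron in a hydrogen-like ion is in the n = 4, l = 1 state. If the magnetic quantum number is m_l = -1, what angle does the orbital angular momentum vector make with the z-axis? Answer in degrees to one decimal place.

θ ≈ 135.0°

|L| = √(l(l+1)) ℏ = √2 ℏ.
L_z = m_l ℏ = −1ℏ.
cos θ = L_z/|L| = -1/√2, so θ ≈ 135.0°.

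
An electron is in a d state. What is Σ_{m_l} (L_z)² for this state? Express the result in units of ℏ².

A d state has l = 2.
m_l runs from −2 to 2, i.e. {-2, -1, 0, 1, 2}.
Σ m_l² = 2·(1 + 4) = 10.

Σ(L_z)² = 10 ℏ²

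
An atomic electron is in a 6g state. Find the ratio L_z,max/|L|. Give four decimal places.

The 6g subshell has l = 4.
|L| = 2√5 ℏ ≈ 4.4721ℏ, while L_z,max = lℏ = 4ℏ.
L_z,max/|L| = 4/√20 = 0.8944.

L_z,max/|L| = 0.8944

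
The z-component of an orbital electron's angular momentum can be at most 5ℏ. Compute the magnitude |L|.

Since max m_l = l, l = 5.
Then |L| = ℏ√(5·6) = √30 ℏ.

|L| = √30 ℏ ≈ 5.477ℏ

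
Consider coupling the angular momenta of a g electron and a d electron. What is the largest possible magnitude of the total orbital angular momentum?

|L_tot|_max = √42 ℏ ≈ 6.481ℏ

By the triangle rule, |l₁ − l₂| ≤ L ≤ l₁ + l₂.
Allowed values: L = 2, 3, 4, 5, 6.
The largest magnitude corresponds to L = 6: |L_tot| = ℏ√(6·7) = √42 ℏ.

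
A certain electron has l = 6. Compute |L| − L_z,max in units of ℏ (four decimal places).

|L| − L_z,max ≈ 0.4807ℏ

|L| = √42 ℏ ≈ 6.4807ℏ, while L_z,max = lℏ = 6ℏ.
The difference is (√42 − 6)ℏ ≈ 0.4807ℏ.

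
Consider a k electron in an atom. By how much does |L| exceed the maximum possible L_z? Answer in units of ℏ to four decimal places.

|L| − L_z,max ≈ 0.4833ℏ

For a k orbital, l = 7.
|L| = 2√14 ℏ ≈ 7.4833ℏ, while L_z,max = lℏ = 7ℏ.
The difference is (2√14 − 7)ℏ ≈ 0.4833ℏ.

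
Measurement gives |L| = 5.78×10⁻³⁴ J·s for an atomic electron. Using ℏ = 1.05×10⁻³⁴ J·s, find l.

In units of ℏ, |L| ≈ 5.505.
(|L|/ℏ)² = l(l+1) ≈ 30.30 ⇒ l = 5.

l = 5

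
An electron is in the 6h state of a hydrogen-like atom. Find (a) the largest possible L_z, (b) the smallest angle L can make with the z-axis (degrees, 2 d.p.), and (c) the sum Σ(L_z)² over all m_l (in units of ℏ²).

L_z,max = 5ℏ; θ_min ≈ 24.09°; Σ(L_z)² = 110 ℏ²

The 6h subshell has l = 5.
L_z,max = lℏ = 5ℏ.
cos θ_min = 5/√30, so θ_min ≈ 24.09°.
Σ m_l² = 110, so Σ(L_z)² = 110 ℏ².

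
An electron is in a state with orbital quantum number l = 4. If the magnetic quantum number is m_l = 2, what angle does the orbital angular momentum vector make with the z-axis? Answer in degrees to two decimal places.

|L| = √(l(l+1)) ℏ = 2√5 ℏ.
L_z = m_l ℏ = 2ℏ.
cos θ = L_z/|L| = 2/√20, so θ ≈ 63.43°.

θ ≈ 63.43°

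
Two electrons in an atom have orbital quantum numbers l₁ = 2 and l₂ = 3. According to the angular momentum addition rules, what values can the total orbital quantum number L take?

L = 1, 2, 3, 4, 5

The total orbital quantum number L ranges from |l₁ − l₂| to l₁ + l₂ in integer steps.
Allowed values: L = 1, 2, 3, 4, 5.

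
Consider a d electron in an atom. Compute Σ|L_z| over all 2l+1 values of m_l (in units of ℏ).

Σ|L_z| = 6 ℏ

For a d orbital, l = 2.
The allowed m_l values are -2, -1, 0, 1, 2.
Σ|m_l| = 2·2(2+1)/2 = 6.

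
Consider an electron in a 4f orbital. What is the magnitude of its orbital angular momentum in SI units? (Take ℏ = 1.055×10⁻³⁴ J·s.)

|L| = 3.655×10⁻³⁴ J·s

For 4f, l = 3.
|L| = ℏ√(l(l+1)) = ℏ√(3·4) = 2√3 ℏ
Numerically, |L| = 3.464 × (1.055×10⁻³⁴ J·s) = 3.655×10⁻³⁴ J·s.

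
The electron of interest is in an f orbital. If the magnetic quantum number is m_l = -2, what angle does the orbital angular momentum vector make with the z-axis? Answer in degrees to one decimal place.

θ ≈ 125.3°

For an f orbital, l = 3.
|L| = ℏ√(l(l+1)) = 2√3 ℏ.
L_z = m_l ℏ = −2ℏ.
cos θ = L_z/|L| = -2/√12, so θ ≈ 125.3°.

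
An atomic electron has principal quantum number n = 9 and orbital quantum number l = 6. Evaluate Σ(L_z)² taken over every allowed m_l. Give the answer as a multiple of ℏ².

Σ(L_z)² = 182 ℏ²

m_l ∈ {-6, -5, -4, -3, -2, -1, 0, 1, 2, 3, 4, 5, 6}.
Summing m² from −6 to 6: Σ m_l² = 182.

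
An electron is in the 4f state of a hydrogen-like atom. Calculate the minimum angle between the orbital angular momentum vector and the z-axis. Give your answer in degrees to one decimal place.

For 4f, l = 3.
|L|² = l(l+1)ℏ² = 12ℏ², so |L| = 2√3 ℏ.
The smallest angle corresponds to the largest L_z, i.e. m_l = l = 3, giving L_z = 3ℏ.
cos θ_min = 3/√12, so θ_min ≈ 30.0°.

θ_min ≈ 30.0°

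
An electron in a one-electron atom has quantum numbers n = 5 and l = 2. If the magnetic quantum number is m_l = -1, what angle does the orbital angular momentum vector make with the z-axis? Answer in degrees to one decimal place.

|L|² = l(l+1)ℏ² = 6ℏ², so |L| = √6 ℏ.
L_z = m_l ℏ = −1ℏ.
cos θ = L_z/|L| = -1/√6, so θ ≈ 114.1°.

θ ≈ 114.1°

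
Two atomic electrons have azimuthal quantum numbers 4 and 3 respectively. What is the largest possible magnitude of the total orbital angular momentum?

Angular momentum addition gives L = |l₁ − l₂|, …, l₁ + l₂.
So L can be 1, 2, 3, 4, 5, 6, 7.
The largest magnitude corresponds to L = 7: |L_tot| = ℏ√(7·8) = 2√14 ℏ.

|L_tot|_max = 2√14 ℏ ≈ 7.483ℏ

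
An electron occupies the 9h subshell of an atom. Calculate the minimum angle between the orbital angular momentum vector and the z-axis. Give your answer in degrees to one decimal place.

θ_min ≈ 24.1°

For 9h, l = 5.
|L| = √(l(l+1)) ℏ = √30 ℏ.
The smallest angle corresponds to the largest L_z, i.e. m_l = l = 5, giving L_z = 5ℏ.
cos θ_min = 5/√30, so θ_min ≈ 24.1°.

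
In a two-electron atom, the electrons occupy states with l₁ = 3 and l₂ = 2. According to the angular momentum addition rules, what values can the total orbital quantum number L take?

L = 1, 2, 3, 4, 5

By the triangle rule, |l₁ − l₂| ≤ L ≤ l₁ + l₂.
So L can be 1, 2, 3, 4, 5.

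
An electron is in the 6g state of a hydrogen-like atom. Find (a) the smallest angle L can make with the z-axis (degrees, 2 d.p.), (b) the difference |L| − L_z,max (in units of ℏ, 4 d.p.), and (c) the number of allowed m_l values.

θ_min ≈ 26.57°; |L|−L_z,max ≈ 0.4721ℏ; 9 values

For 6g, l = 4.
cos θ_min = 4/√20, so θ_min ≈ 26.57°.
|L| − L_z,max = (2√5 − 4)ℏ ≈ 0.4721ℏ.
There are 2l+1 = 9 values of m_l.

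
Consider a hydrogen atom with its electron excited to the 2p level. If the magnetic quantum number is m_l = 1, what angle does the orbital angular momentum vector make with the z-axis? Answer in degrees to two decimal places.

θ ≈ 45.00°

The 2p level has l = 1.
|L| = ℏ√(l(l+1)) = √2 ℏ.
L_z = m_l ℏ = 1ℏ.
cos θ = L_z/|L| = 1/√2, so θ ≈ 45.00°.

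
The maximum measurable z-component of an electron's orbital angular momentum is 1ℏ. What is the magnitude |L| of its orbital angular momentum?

Since max m_l = l, l = 1.
Then |L| = ℏ√(1·2) = √2 ℏ.

|L| = √2 ℏ ≈ 1.414ℏ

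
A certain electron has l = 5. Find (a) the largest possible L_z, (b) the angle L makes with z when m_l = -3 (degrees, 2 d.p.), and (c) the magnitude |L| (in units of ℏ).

L_z,max = 5ℏ; θ(m_l=-3) ≈ 123.21°; |L| = √30 ℏ ≈ 5.477ℏ

L_z,max = lℏ = 5ℏ.
For m_l = -3: cos θ = -3/√30, θ ≈ 123.21°.
|L| = ℏ√(5·6) = √30 ℏ ≈ 5.477ℏ.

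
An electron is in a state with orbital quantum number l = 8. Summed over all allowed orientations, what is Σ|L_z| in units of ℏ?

Σ|L_z| = 72 ℏ

m_l ∈ {-8, -7, -6, -5, -4, -3, -2, -1, 0, 1, 2, 3, 4, 5, 6, 7, 8}.
Σ|m_l| = l(l+1) = 72.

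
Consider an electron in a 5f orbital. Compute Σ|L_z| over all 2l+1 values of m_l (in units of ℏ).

5f means n = 5, l = 3.
The allowed m_l values are -3, -2, -1, 0, 1, 2, 3.
Σ|m_l| = 2(1+2+…+3) = 12.

Σ|L_z| = 12 ℏ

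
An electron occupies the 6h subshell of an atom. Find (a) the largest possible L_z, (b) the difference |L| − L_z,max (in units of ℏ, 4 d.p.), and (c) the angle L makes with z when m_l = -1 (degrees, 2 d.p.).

6h means n = 6, l = 5.
L_z,max = lℏ = 5ℏ.
|L| − L_z,max = (√30 − 5)ℏ ≈ 0.4772ℏ.
For m_l = -1: cos θ = -1/√30, θ ≈ 100.52°.

L_z,max = 5ℏ; |L|−L_z,max ≈ 0.4772ℏ; θ(m_l=-1) ≈ 100.52°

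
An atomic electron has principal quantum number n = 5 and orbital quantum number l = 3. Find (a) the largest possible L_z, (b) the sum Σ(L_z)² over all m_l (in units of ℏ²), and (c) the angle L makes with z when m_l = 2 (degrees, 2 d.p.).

L_z,max = 3ℏ; Σ(L_z)² = 28 ℏ²; θ(m_l=2) ≈ 54.74°

L_z,max = lℏ = 3ℏ.
Σ m_l² = 28, so Σ(L_z)² = 28 ℏ².
For m_l = 2: cos θ = 2/√12, θ ≈ 54.74°.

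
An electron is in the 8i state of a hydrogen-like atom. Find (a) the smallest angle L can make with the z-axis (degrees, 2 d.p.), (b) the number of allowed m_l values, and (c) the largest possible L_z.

θ_min ≈ 22.21°; 13 values; L_z,max = 6ℏ

8i means n = 8, l = 6.
cos θ_min = 6/√42, so θ_min ≈ 22.21°.
There are 2l+1 = 13 values of m_l.
L_z,max = lℏ = 6ℏ.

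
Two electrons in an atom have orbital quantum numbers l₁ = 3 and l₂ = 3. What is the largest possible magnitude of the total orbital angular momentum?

|L_tot|_max = √42 ℏ ≈ 6.481ℏ

By the triangle rule, |l₁ − l₂| ≤ L ≤ l₁ + l₂.
Allowed values: L = 0, 1, 2, 3, 4, 5, 6.
The largest magnitude corresponds to L = 6: |L_tot| = ℏ√(6·7) = √42 ℏ.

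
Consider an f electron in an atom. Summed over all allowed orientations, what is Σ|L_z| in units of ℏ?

The letter f corresponds to l = 3.
The allowed m_l values are -3, -2, -1, 0, 1, 2, 3.
Σ|m_l| = l(l+1) = 12.

Σ|L_z| = 12 ℏ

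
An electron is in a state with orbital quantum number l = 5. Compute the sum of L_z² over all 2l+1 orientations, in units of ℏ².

Σ(L_z)² = 110 ℏ²

The allowed m_l values are -5, -4, -3, -2, -1, 0, 1, 2, 3, 4, 5.
Summing m² from −5 to 5: Σ m_l² = 110.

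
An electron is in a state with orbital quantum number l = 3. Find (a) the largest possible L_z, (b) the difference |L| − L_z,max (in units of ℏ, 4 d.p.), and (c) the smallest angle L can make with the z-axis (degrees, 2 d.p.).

L_z,max = 3ℏ; |L|−L_z,max ≈ 0.4641ℏ; θ_min ≈ 30.00°

L_z,max = lℏ = 3ℏ.
|L| − L_z,max = (2√3 − 3)ℏ ≈ 0.4641ℏ.
cos θ_min = 3/√12, so θ_min ≈ 30.00°.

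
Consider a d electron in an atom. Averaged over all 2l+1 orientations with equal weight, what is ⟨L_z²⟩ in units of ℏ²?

⟨L_z²⟩ = 2 ℏ²

A d state has l = 2.
The allowed m_l values are -2, -1, 0, 1, 2.
⟨L_z²⟩ = ℏ²·l(l+1)/3 = 2ℏ².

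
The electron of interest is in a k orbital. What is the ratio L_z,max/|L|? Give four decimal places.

A k state has l = 7.
|L| = 2√14 ℏ ≈ 7.4833ℏ, while L_z,max = lℏ = 7ℏ.
L_z,max/|L| = 7/√56 = 0.9354.

L_z,max/|L| = 0.9354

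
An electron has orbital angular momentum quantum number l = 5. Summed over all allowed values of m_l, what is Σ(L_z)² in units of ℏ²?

Σ(L_z)² = 110 ℏ²

m_l ∈ {-5, -4, -3, -2, -1, 0, 1, 2, 3, 4, 5}.
Σ m_l² = l(l+1)(2l+1)/3 = 5·6·11/3 = 110.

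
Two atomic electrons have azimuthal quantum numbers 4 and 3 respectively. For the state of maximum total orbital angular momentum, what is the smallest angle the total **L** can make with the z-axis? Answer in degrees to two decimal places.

Angular momentum addition gives L = |l₁ − l₂|, …, l₁ + l₂.
Allowed values: L = 1, 2, 3, 4, 5, 6, 7.
The maximum is L = 7, with |L_tot| = ℏ√(7·8) = 2√14 ℏ.
The minimum angle with z is arccos(7/√56) ≈ 20.70°.

θ_min ≈ 20.70°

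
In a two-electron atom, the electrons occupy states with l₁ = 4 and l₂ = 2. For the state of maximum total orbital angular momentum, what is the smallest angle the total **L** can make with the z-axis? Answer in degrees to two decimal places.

The total orbital quantum number L ranges from |l₁ − l₂| to l₁ + l₂ in integer steps.
L ∈ {2, 3, 4, 5, 6}.
The maximum is L = 6, with |L_tot| = ℏ√(6·7) = √42 ℏ.
The minimum angle with z is arccos(6/√42) ≈ 22.21°.

θ_min ≈ 22.21°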